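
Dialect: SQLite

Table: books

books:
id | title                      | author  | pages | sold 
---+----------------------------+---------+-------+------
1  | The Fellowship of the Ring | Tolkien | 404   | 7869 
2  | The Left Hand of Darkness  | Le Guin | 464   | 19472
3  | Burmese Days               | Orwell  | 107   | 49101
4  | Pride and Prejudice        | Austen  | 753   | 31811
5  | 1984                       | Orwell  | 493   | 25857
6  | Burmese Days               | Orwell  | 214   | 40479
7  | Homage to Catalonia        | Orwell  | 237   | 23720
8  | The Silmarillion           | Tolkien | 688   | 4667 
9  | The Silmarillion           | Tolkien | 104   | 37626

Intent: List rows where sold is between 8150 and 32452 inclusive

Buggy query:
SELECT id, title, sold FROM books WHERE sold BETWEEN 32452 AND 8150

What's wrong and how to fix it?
Bug: The bounds are reversed; BETWEEN a AND b requires a <= b to match anything

Fix: Write BETWEEN 8150 AND 32452

Corrected query:
SELECT id, title, sold FROM books WHERE sold BETWEEN 8150 AND 32452

Result:
id | title                     | sold 
---+---------------------------+------
2  | The Left Hand of Darkness | 19472
4  | Pride and Prejudice       | 31811
5  | 1984                      | 25857
7  | Homage to Catalonia       | 23720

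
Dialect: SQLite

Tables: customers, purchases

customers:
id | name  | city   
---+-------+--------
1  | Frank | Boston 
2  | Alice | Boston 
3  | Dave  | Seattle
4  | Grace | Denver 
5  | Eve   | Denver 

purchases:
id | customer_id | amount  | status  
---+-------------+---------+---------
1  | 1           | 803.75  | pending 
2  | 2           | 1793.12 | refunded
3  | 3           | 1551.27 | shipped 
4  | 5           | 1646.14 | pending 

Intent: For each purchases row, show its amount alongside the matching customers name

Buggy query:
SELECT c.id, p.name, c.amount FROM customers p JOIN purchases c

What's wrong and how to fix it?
Bug: Missing join condition: each purchases row is matched to all customers rows instead of just its own

Fix: Add ON c.customer_id = p.id to the JOIN

Corrected query:
SELECT c.id, p.name, c.amount FROM customers p JOIN purchases c ON c.customer_id = p.id

Result:
id | name  | amount 
---+-------+--------
1  | Frank | 803.75 
2  | Alice | 1793.12
3  | Dave  | 1551.27
4  | Eve   | 1646.14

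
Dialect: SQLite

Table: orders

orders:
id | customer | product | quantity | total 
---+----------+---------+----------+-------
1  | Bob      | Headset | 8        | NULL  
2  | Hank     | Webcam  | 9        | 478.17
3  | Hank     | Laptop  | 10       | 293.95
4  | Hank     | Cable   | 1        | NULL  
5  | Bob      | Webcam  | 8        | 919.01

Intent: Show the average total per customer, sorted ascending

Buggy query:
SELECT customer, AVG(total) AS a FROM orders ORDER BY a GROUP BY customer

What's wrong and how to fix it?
Bug: GROUP BY must precede ORDER BY

Fix: Move ORDER BY to the end, after GROUP BY

Corrected query:
SELECT customer, AVG(total) AS a FROM orders GROUP BY customer ORDER BY a

Result:
customer | a     
---------+-------
Hank     | 386.06
Bob      | 919.01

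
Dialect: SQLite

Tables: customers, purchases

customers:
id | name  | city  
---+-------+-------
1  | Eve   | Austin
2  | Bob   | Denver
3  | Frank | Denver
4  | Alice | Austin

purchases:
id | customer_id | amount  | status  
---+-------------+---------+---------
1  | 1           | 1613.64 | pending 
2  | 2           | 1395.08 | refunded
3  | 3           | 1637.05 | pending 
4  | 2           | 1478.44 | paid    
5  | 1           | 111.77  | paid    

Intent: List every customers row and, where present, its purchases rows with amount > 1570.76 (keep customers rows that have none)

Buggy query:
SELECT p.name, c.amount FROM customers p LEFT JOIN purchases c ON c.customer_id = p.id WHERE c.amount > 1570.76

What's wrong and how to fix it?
Bug: A WHERE condition on the right-hand table after LEFT JOIN drops unmatched parents

Fix: Move the right-table condition into the ON clause so unmatched parents are kept

Corrected query:
SELECT p.name, c.amount FROM customers p LEFT JOIN purchases c ON c.customer_id = p.id AND c.amount > 1570.76

Result:
name  | amount 
------+--------
Eve   | 1613.64
Bob   | NULL   
Frank | 1637.05
Alice | NULL   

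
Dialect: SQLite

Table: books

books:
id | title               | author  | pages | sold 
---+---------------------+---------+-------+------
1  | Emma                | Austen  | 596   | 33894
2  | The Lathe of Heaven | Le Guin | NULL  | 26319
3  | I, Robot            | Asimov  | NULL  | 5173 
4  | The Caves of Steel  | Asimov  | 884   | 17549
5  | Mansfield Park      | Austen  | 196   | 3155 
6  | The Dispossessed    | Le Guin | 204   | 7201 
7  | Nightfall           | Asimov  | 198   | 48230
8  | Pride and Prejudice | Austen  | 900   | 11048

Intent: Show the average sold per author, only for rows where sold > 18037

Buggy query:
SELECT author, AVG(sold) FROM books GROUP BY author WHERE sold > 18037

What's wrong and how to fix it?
Bug: Row-level WHERE must come before GROUP BY in the clause order

Fix: Place WHERE between FROM and GROUP BY

Corrected query:
SELECT author, AVG(sold) FROM books WHERE sold > 18037 GROUP BY author

Result:
author  | AVG(sold)
--------+----------
Asimov  | 48230    
Austen  | 33894    
Le Guin | 26319    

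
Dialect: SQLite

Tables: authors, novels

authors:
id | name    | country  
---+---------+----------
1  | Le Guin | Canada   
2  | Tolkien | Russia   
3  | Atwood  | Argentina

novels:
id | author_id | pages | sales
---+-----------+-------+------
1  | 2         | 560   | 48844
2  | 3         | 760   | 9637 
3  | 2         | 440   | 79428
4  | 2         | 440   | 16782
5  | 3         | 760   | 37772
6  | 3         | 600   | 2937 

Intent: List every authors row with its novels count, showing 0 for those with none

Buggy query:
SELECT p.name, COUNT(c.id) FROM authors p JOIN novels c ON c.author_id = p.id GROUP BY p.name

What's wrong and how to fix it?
Bug: An inner join excludes parents with zero children

Fix: Switch to LEFT JOIN to retain unmatched parent rows

Corrected query:
SELECT p.name, COUNT(c.id) FROM authors p LEFT JOIN novels c ON c.author_id = p.id GROUP BY p.name

Result:
name    | COUNT(c.id)
--------+------------
Atwood  | 3          
Le Guin | 0          
Tolkien | 3          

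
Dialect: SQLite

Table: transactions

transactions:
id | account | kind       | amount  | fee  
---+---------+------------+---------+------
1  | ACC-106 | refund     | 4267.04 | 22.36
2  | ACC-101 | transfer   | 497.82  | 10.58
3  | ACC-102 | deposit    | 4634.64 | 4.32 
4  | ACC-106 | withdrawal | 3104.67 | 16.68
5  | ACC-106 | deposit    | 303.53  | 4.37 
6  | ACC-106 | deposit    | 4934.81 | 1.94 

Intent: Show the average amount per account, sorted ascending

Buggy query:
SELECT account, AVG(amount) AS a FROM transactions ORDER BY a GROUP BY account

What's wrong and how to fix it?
Bug: ORDER BY appears before GROUP BY; SQL clause order requires GROUP BY first

Fix: Reorder: SELECT … FROM … GROUP BY … ORDER BY …

Corrected query:
SELECT account, AVG(amount) AS a FROM transactions GROUP BY account ORDER BY a

Result:
account | a        
--------+----------
ACC-101 | 497.82   
ACC-106 | 3152.5125
ACC-102 | 4634.64  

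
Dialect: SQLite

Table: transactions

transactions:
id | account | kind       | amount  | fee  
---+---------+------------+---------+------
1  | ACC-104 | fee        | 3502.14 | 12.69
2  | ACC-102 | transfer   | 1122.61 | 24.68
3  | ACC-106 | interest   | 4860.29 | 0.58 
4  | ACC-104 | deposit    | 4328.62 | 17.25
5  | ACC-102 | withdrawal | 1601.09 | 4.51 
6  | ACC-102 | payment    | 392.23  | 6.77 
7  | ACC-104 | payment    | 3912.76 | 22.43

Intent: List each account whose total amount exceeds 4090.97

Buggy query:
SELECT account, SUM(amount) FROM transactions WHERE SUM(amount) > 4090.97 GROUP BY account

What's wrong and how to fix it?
Bug: SUM(amount) is an aggregate, but WHERE filters rows before aggregation

Fix: Use HAVING (which filters groups after aggregation) instead of WHERE

Corrected query:
SELECT account, SUM(amount) FROM transactions GROUP BY account HAVING SUM(amount) > 4090.97

Result:
account | SUM(amount)
--------+------------
ACC-104 | 11743.52   
ACC-106 | 4860.29    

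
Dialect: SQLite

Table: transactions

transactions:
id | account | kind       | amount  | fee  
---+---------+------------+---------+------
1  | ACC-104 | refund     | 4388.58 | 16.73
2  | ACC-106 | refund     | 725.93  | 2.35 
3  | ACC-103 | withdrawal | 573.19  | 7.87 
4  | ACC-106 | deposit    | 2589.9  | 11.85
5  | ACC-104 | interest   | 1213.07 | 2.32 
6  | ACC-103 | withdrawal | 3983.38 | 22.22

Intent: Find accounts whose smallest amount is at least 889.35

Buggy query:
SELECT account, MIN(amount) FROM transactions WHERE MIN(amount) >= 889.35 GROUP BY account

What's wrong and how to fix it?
Bug: MIN() in WHERE is a misuse of aggregate

Fix: Replace WHERE with HAVING after the GROUP BY

Corrected query:
SELECT account, MIN(amount) FROM transactions GROUP BY account HAVING MIN(amount) >= 889.35

Result:
account | MIN(amount)
--------+------------
ACC-104 | 1213.07    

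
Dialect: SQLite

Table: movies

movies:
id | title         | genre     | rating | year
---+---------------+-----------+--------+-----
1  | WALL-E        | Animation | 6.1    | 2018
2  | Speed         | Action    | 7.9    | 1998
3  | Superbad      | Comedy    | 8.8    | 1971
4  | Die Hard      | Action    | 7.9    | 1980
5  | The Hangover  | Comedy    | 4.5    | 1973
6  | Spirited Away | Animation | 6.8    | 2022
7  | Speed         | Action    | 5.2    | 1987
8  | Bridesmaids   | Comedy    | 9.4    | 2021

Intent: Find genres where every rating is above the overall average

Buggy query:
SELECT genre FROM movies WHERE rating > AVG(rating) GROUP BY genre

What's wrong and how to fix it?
Bug: WHERE evaluates per row before aggregation, so AVG() is unavailable

Fix: Compute the overall average in a scalar subquery and compare each group's MIN against it in HAVING

Corrected query:
SELECT genre FROM movies GROUP BY genre HAVING MIN(rating) > (SELECT AVG(rating) FROM movies)

Result:
(no rows)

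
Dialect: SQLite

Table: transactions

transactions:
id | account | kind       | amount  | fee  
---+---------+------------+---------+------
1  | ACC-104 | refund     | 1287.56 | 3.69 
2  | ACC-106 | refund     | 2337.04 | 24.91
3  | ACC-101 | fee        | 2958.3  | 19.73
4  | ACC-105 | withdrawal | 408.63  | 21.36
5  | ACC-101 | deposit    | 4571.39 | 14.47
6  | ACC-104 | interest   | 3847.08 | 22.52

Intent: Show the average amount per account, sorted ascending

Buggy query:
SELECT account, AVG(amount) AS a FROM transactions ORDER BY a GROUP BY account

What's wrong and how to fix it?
Bug: GROUP BY must precede ORDER BY

Fix: Reorder: SELECT … FROM … GROUP BY … ORDER BY …

Corrected query:
SELECT account, AVG(amount) AS a FROM transactions GROUP BY account ORDER BY a

Result:
account | a       
--------+---------
ACC-105 | 408.63  
ACC-106 | 2337.04 
ACC-104 | 2567.32 
ACC-101 | 3764.845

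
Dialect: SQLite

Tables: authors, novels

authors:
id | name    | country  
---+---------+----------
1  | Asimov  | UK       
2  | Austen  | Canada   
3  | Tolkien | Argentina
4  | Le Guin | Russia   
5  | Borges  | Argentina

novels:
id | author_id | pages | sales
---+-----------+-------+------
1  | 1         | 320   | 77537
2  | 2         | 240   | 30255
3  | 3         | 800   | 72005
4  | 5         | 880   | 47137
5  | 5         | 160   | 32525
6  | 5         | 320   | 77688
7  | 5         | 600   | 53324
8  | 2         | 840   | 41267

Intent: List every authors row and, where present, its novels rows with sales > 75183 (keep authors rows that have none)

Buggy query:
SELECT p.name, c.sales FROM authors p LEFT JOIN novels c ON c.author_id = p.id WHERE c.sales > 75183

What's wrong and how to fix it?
Bug: A WHERE condition on the right-hand table after LEFT JOIN drops unmatched parents

Fix: Move the right-table condition into the ON clause so unmatched parents are kept

Corrected query:
SELECT p.name, c.sales FROM authors p LEFT JOIN novels c ON c.author_id = p.id AND c.sales > 75183

Result:
name    | sales
--------+------
Asimov  | 77537
Austen  | NULL 
Tolkien | NULL 
Le Guin | NULL 
Borges  | 77688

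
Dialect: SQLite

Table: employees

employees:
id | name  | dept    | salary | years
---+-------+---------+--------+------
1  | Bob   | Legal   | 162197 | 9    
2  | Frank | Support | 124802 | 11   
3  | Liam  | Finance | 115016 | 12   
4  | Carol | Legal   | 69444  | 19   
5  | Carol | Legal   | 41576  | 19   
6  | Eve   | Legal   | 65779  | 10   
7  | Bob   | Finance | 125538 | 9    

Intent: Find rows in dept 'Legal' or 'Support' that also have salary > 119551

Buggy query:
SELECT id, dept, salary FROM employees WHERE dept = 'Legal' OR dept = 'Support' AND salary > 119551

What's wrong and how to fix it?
Bug: AND binds tighter than OR, so this parses as dept = 'Legal' OR (dept = 'Support' AND salary > 119551)

Fix: Group the OR with parentheses (or use IN), then AND the threshold

Corrected query:
SELECT id, dept, salary FROM employees WHERE (dept = 'Legal' OR dept = 'Support') AND salary > 119551

Result:
id | dept    | salary
---+---------+-------
1  | Legal   | 162197
2  | Support | 124802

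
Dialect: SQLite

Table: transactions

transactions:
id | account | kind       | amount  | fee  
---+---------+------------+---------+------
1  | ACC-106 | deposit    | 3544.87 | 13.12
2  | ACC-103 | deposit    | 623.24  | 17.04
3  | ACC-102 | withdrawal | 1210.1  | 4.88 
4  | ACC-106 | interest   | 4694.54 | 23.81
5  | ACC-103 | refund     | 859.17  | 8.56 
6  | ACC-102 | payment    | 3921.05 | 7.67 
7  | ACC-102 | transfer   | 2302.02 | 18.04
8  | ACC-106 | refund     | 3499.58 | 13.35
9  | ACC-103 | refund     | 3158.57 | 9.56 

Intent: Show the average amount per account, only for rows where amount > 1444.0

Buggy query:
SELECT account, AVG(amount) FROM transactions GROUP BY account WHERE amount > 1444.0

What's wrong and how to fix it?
Bug: WHERE cannot follow GROUP BY

Fix: Place WHERE between FROM and GROUP BY

Corrected query:
SELECT account, AVG(amount) FROM transactions WHERE amount > 1444.0 GROUP BY account

Result:
account | AVG(amount)
--------+------------
ACC-102 | 3111.535   
ACC-103 | 3158.57    
ACC-106 | 3912.996667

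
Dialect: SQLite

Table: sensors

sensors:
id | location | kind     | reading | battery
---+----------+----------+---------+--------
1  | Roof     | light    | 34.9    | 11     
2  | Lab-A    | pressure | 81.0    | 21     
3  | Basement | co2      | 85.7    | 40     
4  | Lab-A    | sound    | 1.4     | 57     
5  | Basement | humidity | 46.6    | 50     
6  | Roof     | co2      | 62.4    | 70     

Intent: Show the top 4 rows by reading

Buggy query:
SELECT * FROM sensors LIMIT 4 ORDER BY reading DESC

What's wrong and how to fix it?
Bug: ORDER BY cannot follow LIMIT; LIMIT is the final clause

Fix: Swap the clauses: ORDER BY first, then LIMIT

Corrected query:
SELECT * FROM sensors ORDER BY reading DESC LIMIT 4

Result:
id | location | kind     | reading | battery
---+----------+----------+---------+--------
3  | Basement | co2      | 85.7    | 40     
2  | Lab-A    | pressure | 81      | 21     
6  | Roof     | co2      | 62.4    | 70     
5  | Basement | humidity | 46.6    | 50     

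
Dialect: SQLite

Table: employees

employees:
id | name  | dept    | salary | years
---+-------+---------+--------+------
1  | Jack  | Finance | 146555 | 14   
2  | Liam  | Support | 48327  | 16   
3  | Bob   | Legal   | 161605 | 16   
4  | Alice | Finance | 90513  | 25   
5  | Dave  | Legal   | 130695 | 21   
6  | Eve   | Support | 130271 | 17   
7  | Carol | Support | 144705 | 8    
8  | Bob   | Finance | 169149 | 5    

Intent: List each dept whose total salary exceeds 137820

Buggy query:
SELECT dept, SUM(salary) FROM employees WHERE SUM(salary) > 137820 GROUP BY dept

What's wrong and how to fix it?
Bug: Aggregate functions cannot appear in a WHERE clause

Fix: Move the aggregate condition to a HAVING clause

Corrected query:
SELECT dept, SUM(salary) FROM employees GROUP BY dept HAVING SUM(salary) > 137820

Result:
dept    | SUM(salary)
--------+------------
Finance | 406217     
Legal   | 292300     
Support | 323303     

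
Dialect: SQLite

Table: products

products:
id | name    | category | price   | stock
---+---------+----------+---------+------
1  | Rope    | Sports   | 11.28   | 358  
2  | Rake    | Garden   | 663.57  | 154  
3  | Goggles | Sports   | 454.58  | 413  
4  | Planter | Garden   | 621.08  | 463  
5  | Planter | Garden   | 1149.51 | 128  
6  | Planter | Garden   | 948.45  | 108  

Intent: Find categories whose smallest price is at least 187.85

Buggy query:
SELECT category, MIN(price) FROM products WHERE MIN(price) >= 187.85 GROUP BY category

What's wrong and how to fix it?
Bug: MIN() in WHERE is a misuse of aggregate

Fix: Replace WHERE with HAVING after the GROUP BY

Corrected query:
SELECT category, MIN(price) FROM products GROUP BY category HAVING MIN(price) >= 187.85

Result:
category | MIN(price)
---------+-----------
Garden   | 621.08    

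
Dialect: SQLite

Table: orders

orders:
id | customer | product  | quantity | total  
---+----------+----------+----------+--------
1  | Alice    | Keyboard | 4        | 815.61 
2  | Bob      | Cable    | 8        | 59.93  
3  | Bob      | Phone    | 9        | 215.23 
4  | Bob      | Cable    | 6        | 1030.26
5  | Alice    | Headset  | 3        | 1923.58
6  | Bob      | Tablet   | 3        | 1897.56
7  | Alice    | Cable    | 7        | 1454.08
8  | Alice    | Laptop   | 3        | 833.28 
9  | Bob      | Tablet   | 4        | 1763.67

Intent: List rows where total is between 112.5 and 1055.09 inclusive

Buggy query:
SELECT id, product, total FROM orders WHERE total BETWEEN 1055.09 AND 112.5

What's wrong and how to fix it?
Bug: BETWEEN expects the lower bound first; with 1055.09 AND 112.5 the range is empty

Fix: Write BETWEEN 112.5 AND 1055.09

Corrected query:
SELECT id, product, total FROM orders WHERE total BETWEEN 112.5 AND 1055.09

Result:
id | product  | total  
---+----------+--------
1  | Keyboard | 815.61 
3  | Phone    | 215.23 
4  | Cable    | 1030.26
8  | Laptop   | 833.28 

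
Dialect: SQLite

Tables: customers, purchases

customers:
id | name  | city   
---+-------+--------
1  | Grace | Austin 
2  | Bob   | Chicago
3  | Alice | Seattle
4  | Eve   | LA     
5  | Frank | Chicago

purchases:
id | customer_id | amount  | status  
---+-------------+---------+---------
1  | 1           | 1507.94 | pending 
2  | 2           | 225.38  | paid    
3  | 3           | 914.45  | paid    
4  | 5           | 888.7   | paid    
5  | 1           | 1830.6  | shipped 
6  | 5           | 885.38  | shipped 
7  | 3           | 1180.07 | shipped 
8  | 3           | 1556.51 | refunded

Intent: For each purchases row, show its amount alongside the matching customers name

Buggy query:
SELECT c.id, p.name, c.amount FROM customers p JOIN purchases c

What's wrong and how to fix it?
Bug: Missing join condition: each purchases row is matched to all customers rows instead of just its own

Fix: Specify the join condition linking the foreign key to the parent id

Corrected query:
SELECT c.id, p.name, c.amount FROM customers p JOIN purchases c ON c.customer_id = p.id

Result:
id | name  | amount 
---+-------+--------
1  | Grace | 1507.94
2  | Bob   | 225.38 
3  | Alice | 914.45 
4  | Frank | 888.7  
5  | Grace | 1830.6 
6  | Frank | 885.38 
7  | Alice | 1180.07
8  | Alice | 1556.51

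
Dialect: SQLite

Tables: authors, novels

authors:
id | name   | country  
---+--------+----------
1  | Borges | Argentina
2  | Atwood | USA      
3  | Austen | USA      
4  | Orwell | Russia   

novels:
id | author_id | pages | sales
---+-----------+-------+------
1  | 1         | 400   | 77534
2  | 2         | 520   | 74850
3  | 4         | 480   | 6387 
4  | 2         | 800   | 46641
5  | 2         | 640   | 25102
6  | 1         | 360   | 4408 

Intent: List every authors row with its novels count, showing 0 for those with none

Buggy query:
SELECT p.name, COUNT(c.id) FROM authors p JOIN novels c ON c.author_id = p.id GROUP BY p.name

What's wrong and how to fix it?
Bug: An inner join excludes parents with zero children

Fix: Switch to LEFT JOIN to retain unmatched parent rows

Corrected query:
SELECT p.name, COUNT(c.id) FROM authors p LEFT JOIN novels c ON c.author_id = p.id GROUP BY p.name

Result:
name   | COUNT(c.id)
-------+------------
Atwood | 3          
Austen | 0          
Borges | 2          
Orwell | 1          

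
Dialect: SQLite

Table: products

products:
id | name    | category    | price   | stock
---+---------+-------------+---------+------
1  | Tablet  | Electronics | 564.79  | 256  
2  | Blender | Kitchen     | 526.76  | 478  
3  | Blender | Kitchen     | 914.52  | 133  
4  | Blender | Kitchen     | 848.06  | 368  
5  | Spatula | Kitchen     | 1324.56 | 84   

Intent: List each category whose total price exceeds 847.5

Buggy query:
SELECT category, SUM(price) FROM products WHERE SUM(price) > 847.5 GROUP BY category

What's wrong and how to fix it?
Bug: WHERE runs before GROUP BY, so aggregates aren't available there

Fix: Move the aggregate condition to a HAVING clause

Corrected query:
SELECT category, SUM(price) FROM products GROUP BY category HAVING SUM(price) > 847.5

Result:
category | SUM(price)
---------+-----------
Kitchen  | 3613.9    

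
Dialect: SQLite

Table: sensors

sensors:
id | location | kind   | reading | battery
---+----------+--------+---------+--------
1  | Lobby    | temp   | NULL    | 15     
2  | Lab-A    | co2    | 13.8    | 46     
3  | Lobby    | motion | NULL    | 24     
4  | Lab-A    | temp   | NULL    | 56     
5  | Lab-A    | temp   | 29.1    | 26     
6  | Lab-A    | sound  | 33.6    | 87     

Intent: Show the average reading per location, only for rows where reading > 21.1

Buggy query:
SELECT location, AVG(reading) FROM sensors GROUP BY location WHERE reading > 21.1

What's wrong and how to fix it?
Bug: Row-level WHERE must come before GROUP BY in the clause order

Fix: Move the WHERE clause before GROUP BY

Corrected query:
SELECT location, AVG(reading) FROM sensors WHERE reading > 21.1 GROUP BY location

Result:
location | AVG(reading)
---------+-------------
Lab-A    | 31.35       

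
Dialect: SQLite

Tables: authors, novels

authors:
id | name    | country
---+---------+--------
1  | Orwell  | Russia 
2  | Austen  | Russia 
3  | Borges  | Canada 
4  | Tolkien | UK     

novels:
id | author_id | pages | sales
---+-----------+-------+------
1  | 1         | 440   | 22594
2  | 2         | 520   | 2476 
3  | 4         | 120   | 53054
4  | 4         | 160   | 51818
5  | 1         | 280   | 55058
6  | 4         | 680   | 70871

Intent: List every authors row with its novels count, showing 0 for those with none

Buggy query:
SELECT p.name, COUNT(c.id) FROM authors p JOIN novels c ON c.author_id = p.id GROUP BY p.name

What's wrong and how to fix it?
Bug: An inner join excludes parents with zero children

Fix: Switch to LEFT JOIN to retain unmatched parent rows

Corrected query:
SELECT p.name, COUNT(c.id) FROM authors p LEFT JOIN novels c ON c.author_id = p.id GROUP BY p.name

Result:
name    | COUNT(c.id)
--------+------------
Austen  | 1          
Borges  | 0          
Orwell  | 2          
Tolkien | 3          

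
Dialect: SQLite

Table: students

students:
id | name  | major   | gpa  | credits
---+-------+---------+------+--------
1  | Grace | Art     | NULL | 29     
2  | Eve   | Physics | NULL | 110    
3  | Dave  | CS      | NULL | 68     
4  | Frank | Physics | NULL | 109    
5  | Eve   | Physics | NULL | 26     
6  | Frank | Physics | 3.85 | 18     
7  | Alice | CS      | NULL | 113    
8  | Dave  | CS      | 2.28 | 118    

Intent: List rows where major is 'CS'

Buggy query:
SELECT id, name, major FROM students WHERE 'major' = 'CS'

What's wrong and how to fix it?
Bug: 'major' in single quotes is a string literal, not the column; the comparison is literal-vs-literal and never true

Fix: Remove the quotes around the column name (or use double quotes for an identifier)

Corrected query:
SELECT id, name, major FROM students WHERE major = 'CS'

Result:
id | name  | major
---+-------+------
3  | Dave  | CS   
7  | Alice | CS   
8  | Dave  | CS   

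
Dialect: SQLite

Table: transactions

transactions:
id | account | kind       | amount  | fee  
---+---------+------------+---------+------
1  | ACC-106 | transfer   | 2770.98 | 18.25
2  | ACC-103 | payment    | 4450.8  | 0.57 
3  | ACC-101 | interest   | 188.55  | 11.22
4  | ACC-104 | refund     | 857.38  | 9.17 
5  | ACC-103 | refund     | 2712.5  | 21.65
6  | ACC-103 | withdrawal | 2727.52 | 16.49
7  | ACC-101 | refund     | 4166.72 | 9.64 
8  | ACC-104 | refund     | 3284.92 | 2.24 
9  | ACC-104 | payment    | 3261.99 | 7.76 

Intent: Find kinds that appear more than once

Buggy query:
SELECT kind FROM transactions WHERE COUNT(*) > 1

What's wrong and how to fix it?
Bug: WHERE can't reference COUNT(*); aggregates are computed after WHERE

Fix: GROUP BY kind, then filter groups with HAVING COUNT(*) > 1

Corrected query:
SELECT kind FROM transactions GROUP BY kind HAVING COUNT(*) > 1

Result:
kind   
-------
payment
refund 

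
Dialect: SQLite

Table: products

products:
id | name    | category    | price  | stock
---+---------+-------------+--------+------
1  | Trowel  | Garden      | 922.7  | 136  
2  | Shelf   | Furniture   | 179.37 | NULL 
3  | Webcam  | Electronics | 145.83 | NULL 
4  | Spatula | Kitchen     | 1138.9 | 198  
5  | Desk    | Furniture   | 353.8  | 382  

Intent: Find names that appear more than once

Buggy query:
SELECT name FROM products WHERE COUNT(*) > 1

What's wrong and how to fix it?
Bug: COUNT(*) is an aggregate and cannot be used in WHERE

Fix: GROUP BY name, then filter groups with HAVING COUNT(*) > 1

Corrected query:
SELECT name FROM products GROUP BY name HAVING COUNT(*) > 1

Result:
(no rows)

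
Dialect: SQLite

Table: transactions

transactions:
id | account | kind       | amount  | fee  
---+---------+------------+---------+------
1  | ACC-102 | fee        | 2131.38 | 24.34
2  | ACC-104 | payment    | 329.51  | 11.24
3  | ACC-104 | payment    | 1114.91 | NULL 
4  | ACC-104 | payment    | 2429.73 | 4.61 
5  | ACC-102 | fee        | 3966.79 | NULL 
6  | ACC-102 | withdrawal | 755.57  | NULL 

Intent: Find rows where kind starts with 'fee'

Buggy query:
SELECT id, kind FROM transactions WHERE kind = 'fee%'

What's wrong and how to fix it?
Bug: '=' compares the literal string including the % character; pattern matching needs LIKE

Fix: Replace '=' with LIKE so 'fee%' is treated as a pattern

Corrected query:
SELECT id, kind FROM transactions WHERE kind LIKE 'fee%'

Result:
id | kind
---+-----
1  | fee 
5  | fee 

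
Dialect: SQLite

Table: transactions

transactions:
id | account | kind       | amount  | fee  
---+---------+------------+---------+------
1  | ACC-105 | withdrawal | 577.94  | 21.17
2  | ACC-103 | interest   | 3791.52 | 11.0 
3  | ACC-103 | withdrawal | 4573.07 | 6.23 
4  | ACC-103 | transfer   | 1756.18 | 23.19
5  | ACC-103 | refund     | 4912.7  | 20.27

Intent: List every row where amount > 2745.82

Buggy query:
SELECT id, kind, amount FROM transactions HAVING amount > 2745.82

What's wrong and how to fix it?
Bug: HAVING filters the output of aggregation, but this query has no GROUP BY and no aggregate functions, so SQLite rejects it (HAVING clause on a non-aggregate query); the condition here is per row

Fix: Use WHERE for row-level filtering

Corrected query:
SELECT id, kind, amount FROM transactions WHERE amount > 2745.82

Result:
id | kind       | amount 
---+------------+--------
2  | interest   | 3791.52
3  | withdrawal | 4573.07
5  | refund     | 4912.7 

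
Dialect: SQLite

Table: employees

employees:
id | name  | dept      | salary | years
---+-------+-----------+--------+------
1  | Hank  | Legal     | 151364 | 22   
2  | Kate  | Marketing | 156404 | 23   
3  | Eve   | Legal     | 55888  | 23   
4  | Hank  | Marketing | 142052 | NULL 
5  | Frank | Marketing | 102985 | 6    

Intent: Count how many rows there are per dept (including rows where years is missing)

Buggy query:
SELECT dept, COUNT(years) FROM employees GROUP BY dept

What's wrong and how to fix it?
Bug: COUNT(column) counts non-NULL values only; rows with NULL years aren't counted

Fix: Use COUNT(*) to count all rows regardless of NULL

Corrected query:
SELECT dept, COUNT(*) FROM employees GROUP BY dept

Result:
dept      | COUNT(*)
----------+---------
Legal     | 2       
Marketing | 3       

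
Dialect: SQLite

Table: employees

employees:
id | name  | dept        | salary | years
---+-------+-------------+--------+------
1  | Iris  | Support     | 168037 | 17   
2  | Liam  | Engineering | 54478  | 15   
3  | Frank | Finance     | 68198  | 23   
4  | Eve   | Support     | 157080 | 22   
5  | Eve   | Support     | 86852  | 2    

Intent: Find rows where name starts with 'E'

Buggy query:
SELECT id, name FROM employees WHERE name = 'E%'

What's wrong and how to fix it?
Bug: '=' compares the literal string including the % character; pattern matching needs LIKE

Fix: Replace '=' with LIKE so 'E%' is treated as a pattern

Corrected query:
SELECT id, name FROM employees WHERE name LIKE 'E%'

Result:
id | name
---+-----
4  | Eve 
5  | Eve 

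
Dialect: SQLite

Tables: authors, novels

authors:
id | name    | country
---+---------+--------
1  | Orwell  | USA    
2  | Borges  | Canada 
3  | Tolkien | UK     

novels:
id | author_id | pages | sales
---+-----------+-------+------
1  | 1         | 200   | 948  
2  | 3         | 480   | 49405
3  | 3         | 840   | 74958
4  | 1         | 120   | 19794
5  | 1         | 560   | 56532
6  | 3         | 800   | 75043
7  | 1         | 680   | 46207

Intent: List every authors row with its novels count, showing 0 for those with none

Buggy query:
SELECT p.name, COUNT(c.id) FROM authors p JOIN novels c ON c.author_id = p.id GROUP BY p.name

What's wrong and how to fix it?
Bug: An inner join excludes parents with zero children

Fix: Use LEFT JOIN so parents without children still appear (COUNT(c.id) gives 0)

Corrected query:
SELECT p.name, COUNT(c.id) FROM authors p LEFT JOIN novels c ON c.author_id = p.id GROUP BY p.name

Result:
name    | COUNT(c.id)
--------+------------
Borges  | 0          
Orwell  | 4          
Tolkien | 3          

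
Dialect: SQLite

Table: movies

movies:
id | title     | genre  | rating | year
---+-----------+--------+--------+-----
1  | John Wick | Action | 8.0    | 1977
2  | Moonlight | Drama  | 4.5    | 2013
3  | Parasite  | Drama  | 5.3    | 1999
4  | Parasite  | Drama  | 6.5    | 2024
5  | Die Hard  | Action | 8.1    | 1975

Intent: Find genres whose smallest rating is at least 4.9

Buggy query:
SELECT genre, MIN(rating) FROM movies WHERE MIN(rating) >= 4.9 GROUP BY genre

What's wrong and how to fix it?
Bug: MIN() in WHERE is a misuse of aggregate

Fix: Use HAVING for the per-group MIN condition

Corrected query:
SELECT genre, MIN(rating) FROM movies GROUP BY genre HAVING MIN(rating) >= 4.9

Result:
genre  | MIN(rating)
-------+------------
Action | 8          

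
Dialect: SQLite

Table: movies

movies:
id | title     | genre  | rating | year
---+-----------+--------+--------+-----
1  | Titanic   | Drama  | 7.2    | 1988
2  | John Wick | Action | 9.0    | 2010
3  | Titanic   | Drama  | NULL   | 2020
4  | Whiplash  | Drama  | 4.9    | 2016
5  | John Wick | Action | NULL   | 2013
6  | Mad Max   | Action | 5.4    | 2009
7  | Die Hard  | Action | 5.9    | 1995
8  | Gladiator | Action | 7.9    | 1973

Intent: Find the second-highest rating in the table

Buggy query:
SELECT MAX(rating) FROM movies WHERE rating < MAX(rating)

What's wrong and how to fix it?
Bug: MAX(rating) on the right of the comparison is an aggregate-in-WHERE error

Fix: Compute the overall MAX in a subquery, then take MAX of rows below it

Corrected query:
SELECT MAX(rating) FROM movies WHERE rating < (SELECT MAX(rating) FROM movies)

Result:
MAX(rating)
-----------
7.9        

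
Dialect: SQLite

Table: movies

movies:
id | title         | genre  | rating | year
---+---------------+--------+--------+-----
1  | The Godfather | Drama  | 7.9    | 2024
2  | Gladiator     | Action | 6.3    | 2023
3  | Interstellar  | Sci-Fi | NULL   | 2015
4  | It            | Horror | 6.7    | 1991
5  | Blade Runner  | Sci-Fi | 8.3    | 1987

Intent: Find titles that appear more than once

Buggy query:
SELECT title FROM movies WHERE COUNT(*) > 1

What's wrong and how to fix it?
Bug: WHERE can't reference COUNT(*); aggregates are computed after WHERE

Fix: GROUP BY title, then filter groups with HAVING COUNT(*) > 1

Corrected query:
SELECT title FROM movies GROUP BY title HAVING COUNT(*) > 1

Result:
(no rows)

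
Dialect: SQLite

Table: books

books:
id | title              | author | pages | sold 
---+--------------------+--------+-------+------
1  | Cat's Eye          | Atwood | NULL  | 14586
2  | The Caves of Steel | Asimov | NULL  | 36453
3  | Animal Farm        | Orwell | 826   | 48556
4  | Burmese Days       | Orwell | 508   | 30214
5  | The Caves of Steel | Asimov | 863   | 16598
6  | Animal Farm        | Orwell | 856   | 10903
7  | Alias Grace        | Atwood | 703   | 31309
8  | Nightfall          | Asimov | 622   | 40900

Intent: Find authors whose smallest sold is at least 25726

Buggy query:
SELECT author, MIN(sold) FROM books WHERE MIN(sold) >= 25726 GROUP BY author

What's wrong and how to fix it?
Bug: Aggregates like MIN are computed per group after WHERE runs

Fix: Use HAVING for the per-group MIN condition

Corrected query:
SELECT author, MIN(sold) FROM books GROUP BY author HAVING MIN(sold) >= 25726

Result:
(no rows)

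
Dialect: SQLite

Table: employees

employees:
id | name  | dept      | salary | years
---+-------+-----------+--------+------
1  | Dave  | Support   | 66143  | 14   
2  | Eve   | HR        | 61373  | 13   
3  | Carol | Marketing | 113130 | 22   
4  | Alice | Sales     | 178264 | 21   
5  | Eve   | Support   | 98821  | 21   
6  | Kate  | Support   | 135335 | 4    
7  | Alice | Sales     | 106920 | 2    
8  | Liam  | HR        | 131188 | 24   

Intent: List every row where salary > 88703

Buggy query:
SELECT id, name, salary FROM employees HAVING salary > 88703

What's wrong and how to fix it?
Bug: This is a non-aggregate query (no GROUP BY, no aggregates), so in SQLite the HAVING clause is invalid here; a row-level condition belongs in WHERE

Fix: Replace HAVING with WHERE since the condition applies to individual rows

Corrected query:
SELECT id, name, salary FROM employees WHERE salary > 88703

Result:
id | name  | salary
---+-------+-------
3  | Carol | 113130
4  | Alice | 178264
5  | Eve   | 98821 
6  | Kate  | 135335
7  | Alice | 106920
8  | Liam  | 131188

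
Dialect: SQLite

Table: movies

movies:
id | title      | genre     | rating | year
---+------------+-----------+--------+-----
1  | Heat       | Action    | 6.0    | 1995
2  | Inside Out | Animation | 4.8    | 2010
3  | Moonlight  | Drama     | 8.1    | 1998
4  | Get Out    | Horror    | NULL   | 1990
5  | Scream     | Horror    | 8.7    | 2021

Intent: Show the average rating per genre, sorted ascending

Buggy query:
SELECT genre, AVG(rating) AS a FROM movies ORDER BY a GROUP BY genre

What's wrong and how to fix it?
Bug: GROUP BY must precede ORDER BY

Fix: Move ORDER BY to the end, after GROUP BY

Corrected query:
SELECT genre, AVG(rating) AS a FROM movies GROUP BY genre ORDER BY a

Result:
genre     | a  
----------+----
Animation | 4.8
Action    | 6  
Drama     | 8.1
Horror    | 8.7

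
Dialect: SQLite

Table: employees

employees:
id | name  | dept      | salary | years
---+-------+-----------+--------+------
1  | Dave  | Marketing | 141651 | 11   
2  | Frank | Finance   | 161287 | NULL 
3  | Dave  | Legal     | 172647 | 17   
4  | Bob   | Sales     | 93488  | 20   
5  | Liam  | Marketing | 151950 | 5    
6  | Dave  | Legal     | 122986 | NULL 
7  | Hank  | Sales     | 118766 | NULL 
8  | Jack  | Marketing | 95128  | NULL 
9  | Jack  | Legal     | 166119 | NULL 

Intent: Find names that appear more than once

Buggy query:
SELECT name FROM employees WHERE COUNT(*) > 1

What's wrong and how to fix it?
Bug: COUNT(*) is an aggregate and cannot be used in WHERE

Fix: GROUP BY name, then filter groups with HAVING COUNT(*) > 1

Corrected query:
SELECT name FROM employees GROUP BY name HAVING COUNT(*) > 1

Result:
name
----
Dave
Jack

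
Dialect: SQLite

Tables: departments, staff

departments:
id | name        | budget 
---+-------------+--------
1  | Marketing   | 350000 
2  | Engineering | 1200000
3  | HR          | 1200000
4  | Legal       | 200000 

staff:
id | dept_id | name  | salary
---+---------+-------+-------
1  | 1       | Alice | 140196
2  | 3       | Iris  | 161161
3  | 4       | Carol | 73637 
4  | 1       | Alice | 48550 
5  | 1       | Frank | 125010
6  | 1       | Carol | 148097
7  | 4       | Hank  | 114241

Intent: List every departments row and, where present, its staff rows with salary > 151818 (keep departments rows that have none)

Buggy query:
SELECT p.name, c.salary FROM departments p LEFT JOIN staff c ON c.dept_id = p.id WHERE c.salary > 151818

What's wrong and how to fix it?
Bug: A WHERE condition on the right-hand table after LEFT JOIN drops unmatched parents

Fix: Move the right-table condition into the ON clause so unmatched parents are kept

Corrected query:
SELECT p.name, c.salary FROM departments p LEFT JOIN staff c ON c.dept_id = p.id AND c.salary > 151818

Result:
name        | salary
------------+-------
Marketing   | NULL  
Engineering | NULL  
HR          | 161161
Legal       | NULL  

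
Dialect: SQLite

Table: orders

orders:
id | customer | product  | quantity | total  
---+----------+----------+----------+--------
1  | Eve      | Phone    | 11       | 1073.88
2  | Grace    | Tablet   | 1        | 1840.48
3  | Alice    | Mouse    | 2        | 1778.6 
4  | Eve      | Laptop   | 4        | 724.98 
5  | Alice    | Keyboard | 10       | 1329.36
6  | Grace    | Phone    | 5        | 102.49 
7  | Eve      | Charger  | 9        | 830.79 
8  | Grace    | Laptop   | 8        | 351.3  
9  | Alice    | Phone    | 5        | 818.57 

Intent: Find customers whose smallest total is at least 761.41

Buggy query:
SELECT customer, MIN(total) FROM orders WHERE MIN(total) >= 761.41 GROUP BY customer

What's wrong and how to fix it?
Bug: MIN() in WHERE is a misuse of aggregate

Fix: Use HAVING for the per-group MIN condition

Corrected query:
SELECT customer, MIN(total) FROM orders GROUP BY customer HAVING MIN(total) >= 761.41

Result:
customer | MIN(total)
---------+-----------
Alice    | 818.57    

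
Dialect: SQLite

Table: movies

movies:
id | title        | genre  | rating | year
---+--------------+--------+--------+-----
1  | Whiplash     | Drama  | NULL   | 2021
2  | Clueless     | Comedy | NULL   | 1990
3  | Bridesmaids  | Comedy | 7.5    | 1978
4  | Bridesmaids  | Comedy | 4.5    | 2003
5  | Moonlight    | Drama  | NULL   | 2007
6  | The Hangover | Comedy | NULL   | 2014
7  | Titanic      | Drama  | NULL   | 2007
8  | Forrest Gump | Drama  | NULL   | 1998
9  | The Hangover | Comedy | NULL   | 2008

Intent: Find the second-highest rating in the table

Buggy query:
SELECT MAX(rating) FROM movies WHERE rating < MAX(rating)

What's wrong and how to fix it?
Bug: The inner MAX is an aggregate inside WHERE, which is not allowed

Fix: Compute the overall MAX in a subquery, then take MAX of rows below it

Corrected query:
SELECT MAX(rating) FROM movies WHERE rating < (SELECT MAX(rating) FROM movies)

Result:
MAX(rating)
-----------
4.5        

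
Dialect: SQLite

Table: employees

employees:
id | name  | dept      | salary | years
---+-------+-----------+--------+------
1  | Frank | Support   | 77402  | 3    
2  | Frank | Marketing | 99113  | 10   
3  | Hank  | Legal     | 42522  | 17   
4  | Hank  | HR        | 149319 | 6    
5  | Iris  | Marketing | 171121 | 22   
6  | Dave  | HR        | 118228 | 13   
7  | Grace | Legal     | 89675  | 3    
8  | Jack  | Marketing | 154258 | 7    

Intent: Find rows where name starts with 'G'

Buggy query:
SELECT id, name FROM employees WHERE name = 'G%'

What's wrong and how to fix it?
Bug: Wildcards only work with LIKE; '=' treats '%' as a literal character

Fix: Use LIKE for wildcard pattern matching

Corrected query:
SELECT id, name FROM employees WHERE name LIKE 'G%'

Result:
id | name 
---+------
7  | Grace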